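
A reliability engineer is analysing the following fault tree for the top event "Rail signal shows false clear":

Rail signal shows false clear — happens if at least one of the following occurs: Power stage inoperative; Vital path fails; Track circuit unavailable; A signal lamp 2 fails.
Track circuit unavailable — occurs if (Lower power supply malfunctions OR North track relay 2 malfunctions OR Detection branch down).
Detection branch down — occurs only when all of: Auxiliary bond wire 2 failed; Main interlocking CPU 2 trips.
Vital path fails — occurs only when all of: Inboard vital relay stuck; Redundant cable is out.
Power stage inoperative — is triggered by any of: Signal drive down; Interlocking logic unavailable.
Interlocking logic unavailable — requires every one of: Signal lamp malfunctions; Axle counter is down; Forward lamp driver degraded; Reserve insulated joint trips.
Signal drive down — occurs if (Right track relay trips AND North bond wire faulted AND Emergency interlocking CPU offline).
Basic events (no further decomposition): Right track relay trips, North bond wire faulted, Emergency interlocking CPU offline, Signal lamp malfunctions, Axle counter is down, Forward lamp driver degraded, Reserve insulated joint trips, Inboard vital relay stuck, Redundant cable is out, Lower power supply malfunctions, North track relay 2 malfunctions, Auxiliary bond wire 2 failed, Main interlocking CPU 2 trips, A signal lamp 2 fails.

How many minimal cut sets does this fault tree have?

7

Signal drive down [AND]: one cut set from each child combined → 1 × 1 × 1 = 1 cut set(s).
Interlocking logic unavailable [AND]: one cut set from each child combined → 1 × 1 × 1 × 1 = 1 cut set(s).
Power stage inoperative [OR]: union of children's cut sets → 2 cut set(s).
Vital path fails [AND]: one cut set from each child combined → 1 × 1 = 1 cut set(s).
Detection branch down [AND]: one cut set from each child combined → 1 × 1 = 1 cut set(s).
Track circuit unavailable [OR]: union of children's cut sets → 3 cut set(s).
Rail signal shows false clear [OR]: union of children's cut sets → 7 cut set(s).
Minimal cut sets: {Emergency interlocking CPU offline, North bond wire faulted, Right track relay trips}; {Axle counter is down, Forward lamp driver degraded, Reserve insulated joint trips, Signal lamp malfunctions}; {Inboard vital relay stuck, Redundant cable is out}; {Lower power supply malfunctions}; {North track relay 2 malfunctions}; {Auxiliary bond wire 2 failed, Main interlocking CPU 2 trips}; {A signal lamp 2 fails}.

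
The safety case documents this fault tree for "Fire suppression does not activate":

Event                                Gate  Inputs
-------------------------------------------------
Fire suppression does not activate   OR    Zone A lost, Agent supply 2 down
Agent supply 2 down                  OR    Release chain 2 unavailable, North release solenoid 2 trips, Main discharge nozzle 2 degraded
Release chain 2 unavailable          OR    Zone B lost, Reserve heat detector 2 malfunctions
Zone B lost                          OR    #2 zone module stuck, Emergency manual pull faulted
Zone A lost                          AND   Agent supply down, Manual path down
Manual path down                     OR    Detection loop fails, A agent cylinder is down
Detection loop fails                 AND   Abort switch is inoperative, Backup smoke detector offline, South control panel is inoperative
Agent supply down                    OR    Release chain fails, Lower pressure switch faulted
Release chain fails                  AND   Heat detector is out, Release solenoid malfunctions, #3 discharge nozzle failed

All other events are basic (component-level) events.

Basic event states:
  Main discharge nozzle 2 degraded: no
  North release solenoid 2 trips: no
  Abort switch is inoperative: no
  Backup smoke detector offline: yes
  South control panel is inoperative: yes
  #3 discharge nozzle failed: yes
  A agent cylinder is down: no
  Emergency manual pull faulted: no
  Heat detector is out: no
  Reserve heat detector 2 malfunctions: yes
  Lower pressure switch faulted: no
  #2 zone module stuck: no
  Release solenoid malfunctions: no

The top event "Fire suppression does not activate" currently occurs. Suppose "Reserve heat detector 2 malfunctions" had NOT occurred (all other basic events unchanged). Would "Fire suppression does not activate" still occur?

No

Counterfactual: set "Reserve heat detector 2 malfunctions" to not occurred.
Release chain fails [AND]: Heat detector is out=not, Release solenoid malfunctions=not, #3 discharge nozzle failed=occurs → not all inputs occur → does not occur.
Agent supply down [OR]: Release chain fails=not, Lower pressure switch faulted=not → no input occurs → does not occur.
Detection loop fails [AND]: Abort switch is inoperative=not, Backup smoke detector offline=occurs, South control panel is inoperative=occurs → not all inputs occur → does not occur.
Manual path down [OR]: Detection loop fails=not, A agent cylinder is down=not → no input occurs → does not occur.
Zone A lost [AND]: Agent supply down=not, Manual path down=not → not all inputs occur → does not occur.
Zone B lost [OR]: #2 zone module stuck=not, Emergency manual pull faulted=not → no input occurs → does not occur.
Release chain 2 unavailable [OR]: Zone B lost=not, Reserve heat detector 2 malfunctions=not → no input occurs → does not occur.
Agent supply 2 down [OR]: Release chain 2 unavailable=not, North release solenoid 2 trips=not, Main discharge nozzle 2 degraded=not → no input occurs → does not occur.
Fire suppression does not activate [OR]: Zone A lost=not, Agent supply 2 down=not → no input occurs → does not occur.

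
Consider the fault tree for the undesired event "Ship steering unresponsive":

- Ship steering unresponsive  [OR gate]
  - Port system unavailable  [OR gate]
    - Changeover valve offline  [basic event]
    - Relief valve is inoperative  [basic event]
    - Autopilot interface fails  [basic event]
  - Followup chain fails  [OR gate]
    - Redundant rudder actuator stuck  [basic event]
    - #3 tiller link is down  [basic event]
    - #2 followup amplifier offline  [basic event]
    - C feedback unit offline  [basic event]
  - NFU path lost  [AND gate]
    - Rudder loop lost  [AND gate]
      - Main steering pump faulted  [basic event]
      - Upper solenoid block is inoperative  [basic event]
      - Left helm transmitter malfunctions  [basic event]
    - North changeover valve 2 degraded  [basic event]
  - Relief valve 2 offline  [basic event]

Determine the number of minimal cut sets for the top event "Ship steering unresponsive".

9

Port system unavailable [OR]: union of children's cut sets → 3 cut set(s).
Followup chain fails [OR]: union of children's cut sets → 4 cut set(s).
Rudder loop lost [AND]: one cut set from each child combined → 1 × 1 × 1 = 1 cut set(s).
NFU path lost [AND]: one cut set from each child combined → 1 × 1 = 1 cut set(s).
Ship steering unresponsive [OR]: union of children's cut sets → 9 cut set(s).
Minimal cut sets: {Changeover valve offline}; {Relief valve is inoperative}; {Autopilot interface fails}; {Redundant rudder actuator stuck}; {#3 tiller link is down}; {#2 followup amplifier offline}; {C feedback unit offline}; {Left helm transmitter malfunctions, Main steering pump faulted, North changeover valve 2 degraded, Upper solenoid block is inoperative}; {Relief valve 2 offline}.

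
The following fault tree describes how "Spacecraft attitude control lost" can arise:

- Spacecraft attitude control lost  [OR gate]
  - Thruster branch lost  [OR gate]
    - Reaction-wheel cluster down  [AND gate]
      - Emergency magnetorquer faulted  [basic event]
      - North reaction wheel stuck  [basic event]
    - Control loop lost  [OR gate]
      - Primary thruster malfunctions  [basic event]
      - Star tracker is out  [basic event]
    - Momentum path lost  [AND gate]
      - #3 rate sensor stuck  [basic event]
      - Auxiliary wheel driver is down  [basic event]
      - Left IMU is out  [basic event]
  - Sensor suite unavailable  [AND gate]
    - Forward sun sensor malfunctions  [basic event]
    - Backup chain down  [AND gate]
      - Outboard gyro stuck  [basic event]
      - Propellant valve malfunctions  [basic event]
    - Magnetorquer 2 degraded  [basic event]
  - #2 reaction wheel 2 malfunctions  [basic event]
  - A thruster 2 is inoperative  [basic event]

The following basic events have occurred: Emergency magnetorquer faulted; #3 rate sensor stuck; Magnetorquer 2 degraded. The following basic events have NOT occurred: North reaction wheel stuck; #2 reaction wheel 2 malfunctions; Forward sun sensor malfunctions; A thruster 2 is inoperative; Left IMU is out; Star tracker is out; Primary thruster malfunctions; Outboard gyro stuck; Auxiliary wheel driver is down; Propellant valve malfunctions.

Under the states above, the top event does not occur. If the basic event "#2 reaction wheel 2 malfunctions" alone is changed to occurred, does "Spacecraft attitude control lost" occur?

Counterfactual: set "#2 reaction wheel 2 malfunctions" to occurred.
Reaction-wheel cluster down [AND]: Emergency magnetorquer faulted=occurs, North reaction wheel stuck=not → not all inputs occur → does not occur.
Control loop lost [OR]: Primary thruster malfunctions=not, Star tracker is out=not → no input occurs → does not occur.
Momentum path lost [AND]: #3 rate sensor stuck=occurs, Auxiliary wheel driver is down=not, Left IMU is out=not → not all inputs occur → does not occur.
Thruster branch lost [OR]: Reaction-wheel cluster down=not, Control loop lost=not, Momentum path lost=not → no input occurs → does not occur.
Backup chain down [AND]: Outboard gyro stuck=not, Propellant valve malfunctions=not → not all inputs occur → does not occur.
Sensor suite unavailable [AND]: Forward sun sensor malfunctions=not, Backup chain down=not, Magnetorquer 2 degraded=occurs → not all inputs occur → does not occur.
Spacecraft attitude control lost [OR]: Thruster branch lost=not, Sensor suite unavailable=not, #2 reaction wheel 2 malfunctions=occurs, A thruster 2 is inoperative=not → at least one input occurs → occurs.

Yes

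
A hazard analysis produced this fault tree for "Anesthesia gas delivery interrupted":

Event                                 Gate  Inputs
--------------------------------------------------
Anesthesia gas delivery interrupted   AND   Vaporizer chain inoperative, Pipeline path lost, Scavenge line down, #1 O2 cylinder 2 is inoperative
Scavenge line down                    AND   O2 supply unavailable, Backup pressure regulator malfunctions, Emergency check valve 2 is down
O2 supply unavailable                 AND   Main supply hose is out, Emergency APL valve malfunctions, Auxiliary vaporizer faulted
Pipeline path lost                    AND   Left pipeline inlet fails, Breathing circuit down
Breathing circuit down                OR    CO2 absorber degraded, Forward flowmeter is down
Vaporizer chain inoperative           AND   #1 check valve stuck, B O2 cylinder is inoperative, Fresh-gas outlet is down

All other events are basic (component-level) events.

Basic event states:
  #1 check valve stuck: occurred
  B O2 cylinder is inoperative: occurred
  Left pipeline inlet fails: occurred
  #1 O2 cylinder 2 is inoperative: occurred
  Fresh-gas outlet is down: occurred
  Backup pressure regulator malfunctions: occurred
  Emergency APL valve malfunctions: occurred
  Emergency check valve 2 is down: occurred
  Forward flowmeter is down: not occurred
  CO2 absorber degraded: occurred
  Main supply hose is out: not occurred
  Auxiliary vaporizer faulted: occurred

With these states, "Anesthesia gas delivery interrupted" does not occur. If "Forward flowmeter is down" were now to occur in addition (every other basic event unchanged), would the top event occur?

Counterfactual: set "Forward flowmeter is down" to occurred.
Vaporizer chain inoperative [AND]: #1 check valve stuck=occurs, B O2 cylinder is inoperative=occurs, Fresh-gas outlet is down=occurs → all inputs occur → occurs.
Breathing circuit down [OR]: CO2 absorber degraded=occurs, Forward flowmeter is down=occurs → at least one input occurs → occurs.
Pipeline path lost [AND]: Left pipeline inlet fails=occurs, Breathing circuit down=occurs → all inputs occur → occurs.
O2 supply unavailable [AND]: Main supply hose is out=not, Emergency APL valve malfunctions=occurs, Auxiliary vaporizer faulted=occurs → not all inputs occur → does not occur.
Scavenge line down [AND]: O2 supply unavailable=not, Backup pressure regulator malfunctions=occurs, Emergency check valve 2 is down=occurs → not all inputs occur → does not occur.
Anesthesia gas delivery interrupted [AND]: Vaporizer chain inoperative=occurs, Pipeline path lost=occurs, Scavenge line down=not, #1 O2 cylinder 2 is inoperative=occurs → not all inputs occur → does not occur.

No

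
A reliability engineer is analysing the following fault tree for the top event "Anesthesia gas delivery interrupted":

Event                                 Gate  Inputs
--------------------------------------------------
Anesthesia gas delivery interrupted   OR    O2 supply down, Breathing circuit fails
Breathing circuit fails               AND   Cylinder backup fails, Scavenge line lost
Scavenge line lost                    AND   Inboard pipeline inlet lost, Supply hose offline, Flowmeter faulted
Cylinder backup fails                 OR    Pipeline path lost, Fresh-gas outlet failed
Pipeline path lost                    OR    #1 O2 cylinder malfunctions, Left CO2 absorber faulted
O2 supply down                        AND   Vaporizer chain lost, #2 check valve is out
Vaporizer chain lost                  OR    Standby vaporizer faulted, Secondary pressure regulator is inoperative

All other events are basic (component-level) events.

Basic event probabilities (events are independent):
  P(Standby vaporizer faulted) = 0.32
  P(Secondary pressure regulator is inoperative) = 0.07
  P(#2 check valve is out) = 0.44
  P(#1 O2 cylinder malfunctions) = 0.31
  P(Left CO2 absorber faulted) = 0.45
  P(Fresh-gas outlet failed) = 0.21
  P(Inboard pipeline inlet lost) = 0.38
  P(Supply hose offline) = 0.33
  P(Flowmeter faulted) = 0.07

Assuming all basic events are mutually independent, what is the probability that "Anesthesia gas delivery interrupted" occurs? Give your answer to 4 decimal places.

P(Vaporizer chain lost) [OR] = 1 − (1−0.32) × (1−0.07) = 0.367600
P(O2 supply down) [AND] = 0.367600 × 0.44 = 0.161744
P(Pipeline path lost) [OR] = 1 − (1−0.31) × (1−0.45) = 0.620500
P(Cylinder backup fails) [OR] = 1 − (1−0.620500) × (1−0.21) = 0.700195
P(Scavenge line lost) [AND] = 0.38 × 0.33 × 0.07 = 0.008778
P(Breathing circuit fails) [AND] = 0.700195 × 0.008778 = 0.006146
P(Anesthesia gas delivery interrupted) [OR] = 1 − (1−0.161744) × (1−0.006146) = 0.166896
Rounded to 4 decimal places: P(Anesthesia gas delivery interrupted) ≈ 0.1669.

0.1669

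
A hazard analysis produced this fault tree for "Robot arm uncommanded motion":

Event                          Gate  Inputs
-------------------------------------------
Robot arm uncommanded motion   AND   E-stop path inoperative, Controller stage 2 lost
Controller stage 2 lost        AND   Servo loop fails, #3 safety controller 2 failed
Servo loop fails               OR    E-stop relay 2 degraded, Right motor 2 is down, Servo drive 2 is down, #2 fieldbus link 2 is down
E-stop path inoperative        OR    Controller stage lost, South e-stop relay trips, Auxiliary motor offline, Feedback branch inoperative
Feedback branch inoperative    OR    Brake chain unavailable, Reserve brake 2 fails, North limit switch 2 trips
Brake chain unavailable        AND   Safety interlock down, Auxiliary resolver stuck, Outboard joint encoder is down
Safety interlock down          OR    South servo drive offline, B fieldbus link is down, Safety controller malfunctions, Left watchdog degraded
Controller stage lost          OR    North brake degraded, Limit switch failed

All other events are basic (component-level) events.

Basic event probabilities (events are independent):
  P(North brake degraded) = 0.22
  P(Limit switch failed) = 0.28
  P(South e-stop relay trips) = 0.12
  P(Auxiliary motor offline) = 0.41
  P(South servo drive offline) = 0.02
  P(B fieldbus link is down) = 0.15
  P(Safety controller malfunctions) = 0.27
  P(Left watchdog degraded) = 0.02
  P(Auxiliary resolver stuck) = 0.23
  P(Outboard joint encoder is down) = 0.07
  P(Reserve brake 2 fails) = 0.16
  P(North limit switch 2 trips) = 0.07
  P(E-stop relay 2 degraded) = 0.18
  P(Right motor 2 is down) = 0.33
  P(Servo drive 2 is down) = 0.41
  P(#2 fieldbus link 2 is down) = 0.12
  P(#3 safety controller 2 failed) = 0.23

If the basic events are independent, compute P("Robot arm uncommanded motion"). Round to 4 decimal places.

P(Controller stage lost) [OR] = 1 − (1−0.22) × (1−0.28) = 0.438400
P(Safety interlock down) [OR] = 1 − (1−0.02) × (1−0.15) × (1−0.27) × (1−0.02) = 0.404072
P(Brake chain unavailable) [AND] = 0.404072 × 0.23 × 0.07 = 0.006506
P(Feedback branch inoperative) [OR] = 1 − (1−0.006506) × (1−0.16) × (1−0.07) = 0.223882
P(E-stop path inoperative) [OR] = 1 − (1−0.438400) × (1−0.12) × (1−0.41) × (1−0.223882) = 0.773697
P(Servo loop fails) [OR] = 1 − (1−0.18) × (1−0.33) × (1−0.41) × (1−0.12) = 0.714752
P(Controller stage 2 lost) [AND] = 0.714752 × 0.23 = 0.164393
P(Robot arm uncommanded motion) [AND] = 0.773697 × 0.164393 = 0.127190
Rounded to 4 decimal places: P(Robot arm uncommanded motion) ≈ 0.1272.

0.1272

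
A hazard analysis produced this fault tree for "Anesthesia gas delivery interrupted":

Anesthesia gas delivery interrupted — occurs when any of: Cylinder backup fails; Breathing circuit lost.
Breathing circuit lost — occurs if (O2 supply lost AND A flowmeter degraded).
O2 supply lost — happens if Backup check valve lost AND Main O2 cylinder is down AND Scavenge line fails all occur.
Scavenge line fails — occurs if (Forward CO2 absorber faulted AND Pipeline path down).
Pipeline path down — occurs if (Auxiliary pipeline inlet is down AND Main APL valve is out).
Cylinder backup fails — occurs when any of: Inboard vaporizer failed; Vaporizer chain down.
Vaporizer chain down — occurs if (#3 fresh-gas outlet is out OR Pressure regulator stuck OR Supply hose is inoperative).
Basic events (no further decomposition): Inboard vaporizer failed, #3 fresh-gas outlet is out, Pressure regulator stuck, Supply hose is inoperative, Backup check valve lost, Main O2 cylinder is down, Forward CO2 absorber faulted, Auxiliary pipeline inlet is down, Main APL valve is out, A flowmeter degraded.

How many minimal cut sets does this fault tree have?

Vaporizer chain down [OR]: union of children's cut sets → 3 cut set(s).
Cylinder backup fails [OR]: union of children's cut sets → 4 cut set(s).
Pipeline path down [AND]: one cut set from each child combined → 1 × 1 = 1 cut set(s).
Scavenge line fails [AND]: one cut set from each child combined → 1 × 1 = 1 cut set(s).
O2 supply lost [AND]: one cut set from each child combined → 1 × 1 × 1 = 1 cut set(s).
Breathing circuit lost [AND]: one cut set from each child combined → 1 × 1 = 1 cut set(s).
Anesthesia gas delivery interrupted [OR]: union of children's cut sets → 5 cut set(s).
Minimal cut sets: {Inboard vaporizer failed}; {#3 fresh-gas outlet is out}; {Pressure regulator stuck}; {Supply hose is inoperative}; {A flowmeter degraded, Auxiliary pipeline inlet is down, Backup check valve lost, Forward CO2 absorber faulted, Main APL valve is out, Main O2 cylinder is down}.

5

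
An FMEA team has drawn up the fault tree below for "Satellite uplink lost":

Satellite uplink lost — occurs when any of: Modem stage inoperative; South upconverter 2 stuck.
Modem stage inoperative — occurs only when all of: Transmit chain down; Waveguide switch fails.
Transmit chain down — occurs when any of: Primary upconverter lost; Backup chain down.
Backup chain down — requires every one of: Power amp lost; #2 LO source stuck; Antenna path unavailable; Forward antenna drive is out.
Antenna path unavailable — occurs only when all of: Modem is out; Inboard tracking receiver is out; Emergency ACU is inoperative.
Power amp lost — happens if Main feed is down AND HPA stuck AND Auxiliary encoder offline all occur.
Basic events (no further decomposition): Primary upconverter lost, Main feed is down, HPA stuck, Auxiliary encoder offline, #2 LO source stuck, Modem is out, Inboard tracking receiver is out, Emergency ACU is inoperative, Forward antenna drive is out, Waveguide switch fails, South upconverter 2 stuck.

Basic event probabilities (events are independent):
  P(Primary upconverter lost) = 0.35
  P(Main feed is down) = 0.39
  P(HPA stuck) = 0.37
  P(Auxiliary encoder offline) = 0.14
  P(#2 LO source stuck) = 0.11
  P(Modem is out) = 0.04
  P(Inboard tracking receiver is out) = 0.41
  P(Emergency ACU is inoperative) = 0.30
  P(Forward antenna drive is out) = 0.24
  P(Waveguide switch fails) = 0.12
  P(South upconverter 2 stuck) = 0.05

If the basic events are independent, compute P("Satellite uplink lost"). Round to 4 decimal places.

0.0899

P(Power amp lost) [AND] = 0.39 × 0.37 × 0.14 = 0.020202
P(Antenna path unavailable) [AND] = 0.04 × 0.41 × 0.30 = 0.004920
P(Backup chain down) [AND] = 0.020202 × 0.11 × 0.004920 × 0.24 = 0.000003
P(Transmit chain down) [OR] = 1 − (1−0.35) × (1−0.000003) = 0.350002
P(Modem stage inoperative) [AND] = 0.350002 × 0.12 = 0.042000
P(Satellite uplink lost) [OR] = 1 − (1−0.042000) × (1−0.05) = 0.089900
Rounded to 4 decimal places: P(Satellite uplink lost) ≈ 0.0899.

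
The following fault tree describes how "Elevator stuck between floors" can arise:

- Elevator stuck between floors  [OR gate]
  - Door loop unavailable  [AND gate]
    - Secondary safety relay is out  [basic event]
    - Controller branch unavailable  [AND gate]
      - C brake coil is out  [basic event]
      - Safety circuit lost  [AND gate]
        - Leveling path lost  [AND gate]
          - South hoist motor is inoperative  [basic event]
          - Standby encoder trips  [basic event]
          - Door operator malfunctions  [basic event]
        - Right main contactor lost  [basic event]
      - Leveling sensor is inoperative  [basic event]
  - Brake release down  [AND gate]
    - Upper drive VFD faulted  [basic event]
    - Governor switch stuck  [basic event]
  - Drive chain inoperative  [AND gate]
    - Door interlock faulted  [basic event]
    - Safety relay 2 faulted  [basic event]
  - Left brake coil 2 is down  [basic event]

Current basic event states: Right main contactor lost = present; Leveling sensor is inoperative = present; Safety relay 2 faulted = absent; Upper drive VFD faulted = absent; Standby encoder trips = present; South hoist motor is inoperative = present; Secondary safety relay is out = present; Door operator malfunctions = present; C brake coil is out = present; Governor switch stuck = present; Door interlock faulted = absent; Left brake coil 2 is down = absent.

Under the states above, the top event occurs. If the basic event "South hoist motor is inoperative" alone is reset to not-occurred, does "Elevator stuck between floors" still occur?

No

Counterfactual: set "South hoist motor is inoperative" to not occurred.
Leveling path lost [AND]: South hoist motor is inoperative=not, Standby encoder trips=occurs, Door operator malfunctions=occurs → not all inputs occur → does not occur.
Safety circuit lost [AND]: Leveling path lost=not, Right main contactor lost=occurs → not all inputs occur → does not occur.
Controller branch unavailable [AND]: C brake coil is out=occurs, Safety circuit lost=not, Leveling sensor is inoperative=occurs → not all inputs occur → does not occur.
Door loop unavailable [AND]: Secondary safety relay is out=occurs, Controller branch unavailable=not → not all inputs occur → does not occur.
Brake release down [AND]: Upper drive VFD faulted=not, Governor switch stuck=occurs → not all inputs occur → does not occur.
Drive chain inoperative [AND]: Door interlock faulted=not, Safety relay 2 faulted=not → not all inputs occur → does not occur.
Elevator stuck between floors [OR]: Door loop unavailable=not, Brake release down=not, Drive chain inoperative=not, Left brake coil 2 is down=not → no input occurs → does not occur.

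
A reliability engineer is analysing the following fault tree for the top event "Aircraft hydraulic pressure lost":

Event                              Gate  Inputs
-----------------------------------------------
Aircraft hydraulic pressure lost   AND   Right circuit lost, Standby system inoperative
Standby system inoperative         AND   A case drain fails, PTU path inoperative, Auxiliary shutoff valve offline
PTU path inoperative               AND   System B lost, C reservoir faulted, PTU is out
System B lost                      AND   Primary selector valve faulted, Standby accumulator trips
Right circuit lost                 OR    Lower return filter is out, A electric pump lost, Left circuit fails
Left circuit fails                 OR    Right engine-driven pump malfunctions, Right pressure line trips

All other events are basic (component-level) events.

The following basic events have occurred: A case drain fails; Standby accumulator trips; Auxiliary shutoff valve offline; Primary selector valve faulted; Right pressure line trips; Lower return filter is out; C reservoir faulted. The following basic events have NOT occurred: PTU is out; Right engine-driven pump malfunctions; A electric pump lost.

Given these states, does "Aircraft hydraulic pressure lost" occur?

Left circuit fails [OR]: Right engine-driven pump malfunctions=not, Right pressure line trips=occurs → at least one input occurs → occurs.
Right circuit lost [OR]: Lower return filter is out=occurs, A electric pump lost=not, Left circuit fails=occurs → at least one input occurs → occurs.
System B lost [AND]: Primary selector valve faulted=occurs, Standby accumulator trips=occurs → all inputs occur → occurs.
PTU path inoperative [AND]: System B lost=occurs, C reservoir faulted=occurs, PTU is out=not → not all inputs occur → does not occur.
Standby system inoperative [AND]: A case drain fails=occurs, PTU path inoperative=not, Auxiliary shutoff valve offline=occurs → not all inputs occur → does not occur.
Aircraft hydraulic pressure lost [AND]: Right circuit lost=occurs, Standby system inoperative=not → not all inputs occur → does not occur.

No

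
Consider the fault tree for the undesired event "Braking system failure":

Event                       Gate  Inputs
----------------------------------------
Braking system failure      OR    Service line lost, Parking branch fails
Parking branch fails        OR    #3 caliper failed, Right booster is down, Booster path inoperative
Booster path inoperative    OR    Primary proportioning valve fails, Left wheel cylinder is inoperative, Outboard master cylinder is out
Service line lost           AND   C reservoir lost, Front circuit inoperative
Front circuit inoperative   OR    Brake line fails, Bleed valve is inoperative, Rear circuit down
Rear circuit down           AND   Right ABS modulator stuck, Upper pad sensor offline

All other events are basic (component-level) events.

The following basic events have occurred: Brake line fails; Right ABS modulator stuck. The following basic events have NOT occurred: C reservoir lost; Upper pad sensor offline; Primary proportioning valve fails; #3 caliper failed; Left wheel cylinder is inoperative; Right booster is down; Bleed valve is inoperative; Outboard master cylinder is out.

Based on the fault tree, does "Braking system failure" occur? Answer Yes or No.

Rear circuit down [AND]: Right ABS modulator stuck=occurs, Upper pad sensor offline=not → not all inputs occur → does not occur.
Front circuit inoperative [OR]: Brake line fails=occurs, Bleed valve is inoperative=not, Rear circuit down=not → at least one input occurs → occurs.
Service line lost [AND]: C reservoir lost=not, Front circuit inoperative=occurs → not all inputs occur → does not occur.
Booster path inoperative [OR]: Primary proportioning valve fails=not, Left wheel cylinder is inoperative=not, Outboard master cylinder is out=not → no input occurs → does not occur.
Parking branch fails [OR]: #3 caliper failed=not, Right booster is down=not, Booster path inoperative=not → no input occurs → does not occur.
Braking system failure [OR]: Service line lost=not, Parking branch fails=not → no input occurs → does not occur.

No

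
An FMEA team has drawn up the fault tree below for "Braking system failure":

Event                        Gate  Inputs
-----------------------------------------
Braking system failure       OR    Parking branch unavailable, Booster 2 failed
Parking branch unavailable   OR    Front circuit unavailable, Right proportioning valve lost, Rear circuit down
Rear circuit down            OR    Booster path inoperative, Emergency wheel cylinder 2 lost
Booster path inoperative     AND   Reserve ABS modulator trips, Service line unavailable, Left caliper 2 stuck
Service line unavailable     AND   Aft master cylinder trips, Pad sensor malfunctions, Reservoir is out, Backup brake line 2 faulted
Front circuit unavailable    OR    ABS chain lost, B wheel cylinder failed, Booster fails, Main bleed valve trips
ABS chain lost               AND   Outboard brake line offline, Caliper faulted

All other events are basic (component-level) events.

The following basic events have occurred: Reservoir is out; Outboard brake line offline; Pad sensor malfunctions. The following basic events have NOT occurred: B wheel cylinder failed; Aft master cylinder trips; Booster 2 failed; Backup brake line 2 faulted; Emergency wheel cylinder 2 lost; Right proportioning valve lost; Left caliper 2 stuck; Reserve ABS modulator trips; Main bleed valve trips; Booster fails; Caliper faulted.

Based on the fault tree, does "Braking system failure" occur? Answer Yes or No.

ABS chain lost [AND]: Outboard brake line offline=occurs, Caliper faulted=not → not all inputs occur → does not occur.
Front circuit unavailable [OR]: ABS chain lost=not, B wheel cylinder failed=not, Booster fails=not, Main bleed valve trips=not → no input occurs → does not occur.
Service line unavailable [AND]: Aft master cylinder trips=not, Pad sensor malfunctions=occurs, Reservoir is out=occurs, Backup brake line 2 faulted=not → not all inputs occur → does not occur.
Booster path inoperative [AND]: Reserve ABS modulator trips=not, Service line unavailable=not, Left caliper 2 stuck=not → not all inputs occur → does not occur.
Rear circuit down [OR]: Booster path inoperative=not, Emergency wheel cylinder 2 lost=not → no input occurs → does not occur.
Parking branch unavailable [OR]: Front circuit unavailable=not, Right proportioning valve lost=not, Rear circuit down=not → no input occurs → does not occur.
Braking system failure [OR]: Parking branch unavailable=not, Booster 2 failed=not → no input occurs → does not occur.

No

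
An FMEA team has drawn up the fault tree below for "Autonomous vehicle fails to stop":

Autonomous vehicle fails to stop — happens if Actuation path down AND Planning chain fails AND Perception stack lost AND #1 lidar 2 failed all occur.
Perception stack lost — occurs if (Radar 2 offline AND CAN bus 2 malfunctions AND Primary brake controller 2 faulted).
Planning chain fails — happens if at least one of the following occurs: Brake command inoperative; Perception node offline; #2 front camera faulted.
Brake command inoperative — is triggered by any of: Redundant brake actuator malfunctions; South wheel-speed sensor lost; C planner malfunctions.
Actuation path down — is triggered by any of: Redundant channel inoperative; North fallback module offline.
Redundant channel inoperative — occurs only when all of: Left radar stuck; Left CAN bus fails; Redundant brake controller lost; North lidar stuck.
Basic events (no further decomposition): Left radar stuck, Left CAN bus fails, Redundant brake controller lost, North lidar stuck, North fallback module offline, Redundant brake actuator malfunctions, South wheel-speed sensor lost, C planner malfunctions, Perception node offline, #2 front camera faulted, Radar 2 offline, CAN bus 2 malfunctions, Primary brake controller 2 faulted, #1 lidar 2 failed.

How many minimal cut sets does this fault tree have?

10

Redundant channel inoperative [AND]: one cut set from each child combined → 1 × 1 × 1 × 1 = 1 cut set(s).
Actuation path down [OR]: union of children's cut sets → 2 cut set(s).
Brake command inoperative [OR]: union of children's cut sets → 3 cut set(s).
Planning chain fails [OR]: union of children's cut sets → 5 cut set(s).
Perception stack lost [AND]: one cut set from each child combined → 1 × 1 × 1 = 1 cut set(s).
Autonomous vehicle fails to stop [AND]: one cut set from each child combined → 2 × 5 × 1 × 1 = 10 cut set(s).
Minimal cut sets: {#1 lidar 2 failed, CAN bus 2 malfunctions, Left CAN bus fails, Left radar stuck, North lidar stuck, Primary brake controller 2 faulted, Radar 2 offline, Redundant brake actuator malfunctions, Redundant brake controller lost}; {#1 lidar 2 failed, CAN bus 2 malfunctions, Left CAN bus fails, Left radar stuck, North lidar stuck, Primary brake controller 2 faulted, Radar 2 offline, Redundant brake controller lost, South wheel-speed sensor lost}; {#1 lidar 2 failed, C planner malfunctions, CAN bus 2 malfunctions, Left CAN bus fails, Left radar stuck, North lidar stuck, Primary brake controller 2 faulted, Radar 2 offline, Redundant brake controller lost}; {#1 lidar 2 failed, CAN bus 2 malfunctions, Left CAN bus fails, Left radar stuck, North lidar stuck, Perception node offline, Primary brake controller 2 faulted, Radar 2 offline, Redundant brake controller lost}; {#1 lidar 2 failed, #2 front camera faulted, CAN bus 2 malfunctions, Left CAN bus fails, Left radar stuck, North lidar stuck, Primary brake controller 2 faulted, Radar 2 offline, Redundant brake controller lost}; {#1 lidar 2 failed, CAN bus 2 malfunctions, North fallback module offline, Primary brake controller 2 faulted, Radar 2 offline, Redundant brake actuator malfunctions}; {#1 lidar 2 failed, CAN bus 2 malfunctions, North fallback module offline, Primary brake controller 2 faulted, Radar 2 offline, South wheel-speed sensor lost}; {#1 lidar 2 failed, C planner malfunctions, CAN bus 2 malfunctions, North fallback module offline, Primary brake controller 2 faulted, Radar 2 offline}; {#1 lidar 2 failed, CAN bus 2 malfunctions, North fallback module offline, Perception node offline, Primary brake controller 2 faulted, Radar 2 offline}; {#1 lidar 2 failed, #2 front camera faulted, CAN bus 2 malfunctions, North fallback module offline, Primary brake controller 2 faulted, Radar 2 offline}.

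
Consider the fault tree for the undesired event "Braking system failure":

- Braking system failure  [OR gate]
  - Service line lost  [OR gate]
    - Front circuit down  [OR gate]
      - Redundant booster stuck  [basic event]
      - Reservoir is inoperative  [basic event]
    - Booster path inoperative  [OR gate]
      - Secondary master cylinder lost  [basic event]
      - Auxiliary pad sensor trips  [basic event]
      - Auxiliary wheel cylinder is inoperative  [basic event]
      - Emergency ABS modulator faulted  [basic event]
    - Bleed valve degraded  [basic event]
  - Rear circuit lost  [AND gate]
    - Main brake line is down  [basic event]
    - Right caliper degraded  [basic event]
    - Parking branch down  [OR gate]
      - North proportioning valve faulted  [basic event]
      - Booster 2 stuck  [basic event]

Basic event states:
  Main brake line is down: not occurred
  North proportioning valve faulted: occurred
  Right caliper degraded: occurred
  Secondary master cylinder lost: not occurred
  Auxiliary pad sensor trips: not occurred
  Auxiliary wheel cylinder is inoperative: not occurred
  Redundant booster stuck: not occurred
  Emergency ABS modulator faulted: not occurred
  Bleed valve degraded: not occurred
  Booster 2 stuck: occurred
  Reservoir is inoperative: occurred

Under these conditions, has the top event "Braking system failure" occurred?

Front circuit down [OR]: Redundant booster stuck=not, Reservoir is inoperative=occurs → at least one input occurs → occurs.
Booster path inoperative [OR]: Secondary master cylinder lost=not, Auxiliary pad sensor trips=not, Auxiliary wheel cylinder is inoperative=not, Emergency ABS modulator faulted=not → no input occurs → does not occur.
Service line lost [OR]: Front circuit down=occurs, Booster path inoperative=not, Bleed valve degraded=not → at least one input occurs → occurs.
Parking branch down [OR]: North proportioning valve faulted=occurs, Booster 2 stuck=occurs → at least one input occurs → occurs.
Rear circuit lost [AND]: Main brake line is down=not, Right caliper degraded=occurs, Parking branch down=occurs → not all inputs occur → does not occur.
Braking system failure [OR]: Service line lost=occurs, Rear circuit lost=not → at least one input occurs → occurs.

Yes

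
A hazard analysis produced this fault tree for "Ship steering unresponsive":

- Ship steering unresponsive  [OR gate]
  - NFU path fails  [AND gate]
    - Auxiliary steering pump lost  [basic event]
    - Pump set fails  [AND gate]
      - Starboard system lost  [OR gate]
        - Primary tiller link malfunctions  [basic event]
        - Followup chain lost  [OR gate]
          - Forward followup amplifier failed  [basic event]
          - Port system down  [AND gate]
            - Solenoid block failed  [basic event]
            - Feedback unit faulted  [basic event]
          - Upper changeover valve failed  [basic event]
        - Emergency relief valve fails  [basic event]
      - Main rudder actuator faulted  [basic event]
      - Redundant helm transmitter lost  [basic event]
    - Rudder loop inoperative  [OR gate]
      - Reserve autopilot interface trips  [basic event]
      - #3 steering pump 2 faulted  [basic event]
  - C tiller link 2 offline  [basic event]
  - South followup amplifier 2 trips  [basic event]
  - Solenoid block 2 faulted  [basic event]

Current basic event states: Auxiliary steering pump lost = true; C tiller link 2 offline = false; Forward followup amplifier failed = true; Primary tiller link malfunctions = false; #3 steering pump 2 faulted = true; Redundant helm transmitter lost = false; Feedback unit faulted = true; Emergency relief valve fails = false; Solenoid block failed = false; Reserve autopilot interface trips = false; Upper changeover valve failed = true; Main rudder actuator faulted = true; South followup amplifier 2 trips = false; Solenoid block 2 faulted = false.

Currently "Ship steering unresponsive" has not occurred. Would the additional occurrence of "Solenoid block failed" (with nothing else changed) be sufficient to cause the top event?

No

Counterfactual: set "Solenoid block failed" to occurred.
Port system down [AND]: Solenoid block failed=occurs, Feedback unit faulted=occurs → all inputs occur → occurs.
Followup chain lost [OR]: Forward followup amplifier failed=occurs, Port system down=occurs, Upper changeover valve failed=occurs → at least one input occurs → occurs.
Starboard system lost [OR]: Primary tiller link malfunctions=not, Followup chain lost=occurs, Emergency relief valve fails=not → at least one input occurs → occurs.
Pump set fails [AND]: Starboard system lost=occurs, Main rudder actuator faulted=occurs, Redundant helm transmitter lost=not → not all inputs occur → does not occur.
Rudder loop inoperative [OR]: Reserve autopilot interface trips=not, #3 steering pump 2 faulted=occurs → at least one input occurs → occurs.
NFU path fails [AND]: Auxiliary steering pump lost=occurs, Pump set fails=not, Rudder loop inoperative=occurs → not all inputs occur → does not occur.
Ship steering unresponsive [OR]: NFU path fails=not, C tiller link 2 offline=not, South followup amplifier 2 trips=not, Solenoid block 2 faulted=not → no input occurs → does not occur.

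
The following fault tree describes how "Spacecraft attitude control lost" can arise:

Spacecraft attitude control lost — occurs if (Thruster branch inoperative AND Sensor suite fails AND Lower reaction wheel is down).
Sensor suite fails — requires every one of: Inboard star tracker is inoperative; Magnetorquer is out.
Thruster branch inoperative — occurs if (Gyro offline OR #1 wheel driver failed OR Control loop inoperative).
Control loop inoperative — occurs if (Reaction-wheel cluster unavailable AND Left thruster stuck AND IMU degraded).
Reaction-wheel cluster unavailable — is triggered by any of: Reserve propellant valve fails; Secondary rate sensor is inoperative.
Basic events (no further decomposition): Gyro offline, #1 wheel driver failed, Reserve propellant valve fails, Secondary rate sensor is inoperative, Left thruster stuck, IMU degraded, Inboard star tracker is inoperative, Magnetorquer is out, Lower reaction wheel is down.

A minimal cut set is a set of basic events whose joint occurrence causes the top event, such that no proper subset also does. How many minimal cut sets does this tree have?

4

Reaction-wheel cluster unavailable [OR]: union of children's cut sets → 2 cut set(s).
Control loop inoperative [AND]: one cut set from each child combined → 2 × 1 × 1 = 2 cut set(s).
Thruster branch inoperative [OR]: union of children's cut sets → 4 cut set(s).
Sensor suite fails [AND]: one cut set from each child combined → 1 × 1 = 1 cut set(s).
Spacecraft attitude control lost [AND]: one cut set from each child combined → 4 × 1 × 1 = 4 cut set(s).
Minimal cut sets: {Gyro offline, Inboard star tracker is inoperative, Lower reaction wheel is down, Magnetorquer is out}; {#1 wheel driver failed, Inboard star tracker is inoperative, Lower reaction wheel is down, Magnetorquer is out}; {IMU degraded, Inboard star tracker is inoperative, Left thruster stuck, Lower reaction wheel is down, Magnetorquer is out, Reserve propellant valve fails}; {IMU degraded, Inboard star tracker is inoperative, Left thruster stuck, Lower reaction wheel is down, Magnetorquer is out, Secondary rate sensor is inoperative}.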